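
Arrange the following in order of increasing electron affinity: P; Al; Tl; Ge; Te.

Tl < Al < P < Ge < Te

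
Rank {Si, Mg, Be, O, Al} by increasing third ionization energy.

Al < Si < O < Mg < Be

After 2 electrons have been removed, what remains? Si²⁺ still has 2 valence electrons; Mg²⁺ is the bare [Ne] core; Be²⁺ is the bare [He] core; O²⁺ still has 4 valence electrons; Al²⁺ still has 1 valence electron.
Breaking into a closed-shell core is much more expensive than removing a leftover valence electron — Mg and Be have the largest IE_3 here.
Valence configurations: Si²⁺ [Ne]3s², O²⁺ [He]2s²2p², Al²⁺ [Ne]3s¹.
Tabulated IE_3 (kJ/mol): Si 3232, Mg 7733, Be 14849, O 5300, Al 2745.
So the third ionization energies run Al < Si < O < Mg < Be.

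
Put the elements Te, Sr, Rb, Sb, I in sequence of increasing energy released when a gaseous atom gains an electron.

Rb is in period 5, group 1; Sr is in period 5, group 2; Sb is in period 5, group 15; Te is in period 5, group 16; I is in period 5, group 17.
Adding an electron releases more energy for atoms nearer the top right (short of the noble gases).
All lie in period 5; the across-period trend (electron affinity increases left to right) applies, with the exception below.
Note the exception: Rb has a higher electron affinity than Sr, contrary to the simple trend — adding an electron to Sr (ns²) has to open a new, higher-energy np subshell, which is unfavourable.
Approximate values (kJ/mol): Rb 47, Sr 5, Sb 103, Te 190, I 295.
So from lowest to highest: Sr < Rb < Sb < Te < I.

Sr, Rb, Sb, Te, I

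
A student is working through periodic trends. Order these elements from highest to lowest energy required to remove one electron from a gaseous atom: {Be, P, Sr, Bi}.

P, Be, Bi, Sr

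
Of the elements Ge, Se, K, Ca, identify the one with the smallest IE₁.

K is in period 4, group 1; Ca is in period 4, group 2; Ge is in period 4, group 14; Se is in period 4, group 16.
Removing the outermost electron gets harder across a period and easier down a group.
All lie in period 4, so first ionization energy increases left to right.
The smallest IE₁ among these belongs to K.

K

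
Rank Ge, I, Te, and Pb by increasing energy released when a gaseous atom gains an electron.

Ge is in period 4, group 14; Te is in period 5, group 16; I is in period 5, group 17; Pb is in period 6, group 14.
Adding an electron releases more energy for atoms nearer the top right (short of the noble gases).
Here both period and group differ, so the two effects have to be weighed against each other.
Ge > Pb: they share group 14; the group trend gives Ge the larger value.
Te > Ge: period and group pull opposite ways; the across-period shift dominates (190 vs 119 kJ/mol).
I > Te: both are in period 5; the period trend gives I the larger value.
Tabulated electron affinity (kJ/mol): Ge 119, Te 190, I 295, Pb 35.
So from lowest to highest: Pb < Ge < Te < I.

Pb, Ge, Te, I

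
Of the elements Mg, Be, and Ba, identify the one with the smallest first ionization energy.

Be is in period 2, group 2; Mg is in period 3, group 2; Ba is in period 6, group 2.
IE₁ increases left→right with effective nuclear charge and decreases top→bottom as the valence shell moves farther out.
All are in group 2, so first ionization energy increases up the group.
The smallest first ionization energy among these belongs to Ba.

Ba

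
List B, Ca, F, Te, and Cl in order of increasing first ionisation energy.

Ca, B, Te, Cl, F

B is in period 2, group 13; F is in period 2, group 17; Cl is in period 3, group 17; Ca is in period 4, group 2; Te is in period 5, group 16.
Removing the outermost electron gets harder across a period and easier down a group.
Here both period and group differ, so the two effects have to be weighed against each other.
B > Ca: relative to Ca, both the across-period and down-group shifts push B's first ionization energy up.
Te > B: the two effects oppose for this pair; the across-period effect wins (869 vs 801 kJ/mol).
Cl > Te: relative to Te, both the across-period and down-group shifts push Cl's first ionization energy up.
F > Cl: F sits above Cl in group 17, so the down-group effect alone puts F higher.
Tabulated first ionization energy (kJ/mol): B 801, F 1681, Cl 1251, Ca 590, Te 869.
So from lowest to highest: Ca < B < Te < Cl < F.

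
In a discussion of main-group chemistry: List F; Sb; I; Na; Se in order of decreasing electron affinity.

F > I > Se > Sb > Na

F is in period 2, group 17; Na is in period 3, group 1; Se is in period 4, group 16; Sb is in period 5, group 15; I is in period 5, group 17.
Electron affinity generally becomes more exothermic across a period toward the halogens and less exothermic down a group.
These span different periods and groups, so the two trends combine.
Sb > Na: the two effects oppose for this pair; the across-period effect wins (103 vs 53 kJ/mol).
Se > Sb: relative to Sb, both the across-period and down-group shifts push Se's electron affinity up.
I > Se: period and group pull opposite ways; the across-period shift dominates (295 vs 195 kJ/mol).
F > I: F sits above I in group 17, so the down-group effect alone puts F higher.
Tabulated electron affinity (kJ/mol): F 328, Na 53, Se 195, Sb 103, I 295.
So from highest to lowest: F > I > Se > Sb > Na.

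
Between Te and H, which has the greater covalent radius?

Te

H is in period 1, group 1; Te is in period 5, group 16.
Across a period the added protons contract the valence shell; down a group each new principal shell makes the atom larger.
These span different periods and groups, so the two trends combine.
Te > H: period and group pull opposite ways; the down-group shift dominates (136 vs 32 pm).
For reference (pm): H 32, Te 136.
So Te has the greater covalent radius (Te > H).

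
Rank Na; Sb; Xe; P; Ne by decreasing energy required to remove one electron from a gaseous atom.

Ne, Xe, P, Sb, Na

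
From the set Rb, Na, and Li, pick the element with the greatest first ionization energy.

Li

IE₁ increases left→right with effective nuclear charge and decreases top→bottom as the valence shell moves farther out.
All are in group 1, so first ionization energy increases up the group.
The greatest first ionization energy among these belongs to Li.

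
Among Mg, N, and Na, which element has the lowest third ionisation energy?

N

IE_3 is the cost of taking one more electron from the +2 cation: Mg²⁺ is the bare [Ne] core; N²⁺ still has 3 valence electrons; Na²⁺ is already 1 electron into the core.
Breaking into a closed-shell core is much more expensive than removing a leftover valence electron — Na and Mg have the largest IE_3 here.
The numbers (kJ/mol): Mg 7733, N 4578, Na 6910.
Overall IE_3 order: N < Na < Mg.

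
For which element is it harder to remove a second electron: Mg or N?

Consider each +1 ion: Mg⁺ still has 1 valence electron; N⁺ still has 4 valence electrons.
All are still removing valence electrons, so compare the +1 ions as you would atoms: IE_2 generally rises across a period (higher Z_eff) and falls down a group (larger shell), subject to the usual subshell exceptions.
Valence configurations: Mg⁺ [Ne]3s¹, N⁺ [He]2s²2p².
The numbers (kJ/mol): Mg 1451, N 2856.
Putting it together, IE_2: Mg < N.

N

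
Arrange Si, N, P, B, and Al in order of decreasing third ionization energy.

N, B, Si, P, Al

The third ionization energy removes an electron from the +2 ion. For each element: Si²⁺ still has 2 valence electrons; N²⁺ still has 3 valence electrons; P²⁺ still has 3 valence electrons; B²⁺ still has 1 valence electron; Al²⁺ still has 1 valence electron.
All are still removing valence electrons, so compare the +2 ions as you would atoms: IE_3 generally rises across a period (higher Z_eff) and falls down a group (larger shell), subject to the usual subshell exceptions.
Valence configurations: Si²⁺ [Ne]3s², N²⁺ [He]2s²2p¹, P²⁺ [Ne]3s²3p¹, B²⁺ [He]2s¹, Al²⁺ [Ne]3s¹.
P²⁺ loses a lone 3p electron whereas Si²⁺ must break into a filled 3s² pair, so IE_3(Si) > IE_3(P) even though P has the higher nuclear charge.
Approximate IE_3 values (kJ/mol): Si 3232, N 4578, P 2914, B 3660, Al 2745.
Overall IE_3 order: Al < P < Si < B < N.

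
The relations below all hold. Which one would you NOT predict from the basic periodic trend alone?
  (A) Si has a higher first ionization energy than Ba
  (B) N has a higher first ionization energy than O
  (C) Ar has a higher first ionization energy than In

(B)

The general trend: first ionization energy increases across a period and decreases down a group.
(A) Si (period 3, group 14) vs Ba (period 6, group 2): the stated order agrees with the simple trend.
(B) N (period 2, group 15) vs O (period 2, group 16): the stated order contradicts the simple trend.
(C) Ar (period 3, group 18) vs In (period 5, group 13): the stated order agrees with the simple trend.
The exception is (B): pairing an electron in O's 2p⁴ costs repulsion energy, so O ionizes more easily than half-filled N (2p³).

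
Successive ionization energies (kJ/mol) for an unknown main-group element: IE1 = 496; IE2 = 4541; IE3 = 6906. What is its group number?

Group 1

Look for the largest jump between consecutive ionization energies: IE2/IE1 ≈ 9.2, far larger than any earlier ratio.
That jump marks the point where a core electron is being removed. So the atom has 1 valence electron.
A main-group element with 1 valence electron is in group 1.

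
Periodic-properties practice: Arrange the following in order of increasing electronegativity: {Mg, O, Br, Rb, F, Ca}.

Rb, Ca, Mg, Br, O, F

O is in period 2, group 16; F is in period 2, group 17; Mg is in period 3, group 2; Ca is in period 4, group 2; Br is in period 4, group 17; Rb is in period 5, group 1.
EN rises left→right (higher Z_eff, smaller atoms) and falls top→bottom (larger, more shielded atoms).
Here both period and group differ, so the two effects have to be weighed against each other.
Ca > Rb: relative to Rb, both the across-period and down-group shifts push Ca's electronegativity up.
Mg > Ca: they share group 2; the group trend gives Mg the larger value.
Br > Mg: period and group pull opposite ways; the across-period shift dominates (2.96 vs 1.31).
O > Br: period and group pull opposite ways; the down-group shift dominates (3.44 vs 2.96).
F > O: both are in period 2; the period trend gives F the larger value.
Tabulated electronegativity (Pauling): O 3.44, F 3.98, Mg 1.31, Ca 1.00, Br 2.96, Rb 0.82.
So from lowest to highest: Rb < Ca < Mg < Br < O < F.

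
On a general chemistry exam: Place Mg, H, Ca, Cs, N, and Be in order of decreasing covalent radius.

Cs > Ca > Mg > Be > N > H

Moving right in a period, electrons are added to the same shell under a stronger nuclear pull, so atoms get smaller; moving down, a new shell is opened and atoms get larger.
Neither a single period nor a single group — weigh both effects.
N > H: the two effects oppose for this pair; the down-group effect wins (71 vs 32 pm).
Be > N: both are in period 2; the period trend gives Be the larger value.
Mg > Be: Mg sits below Be in group 2, so the down-group effect alone puts Mg larger.
Ca > Mg: Ca sits below Mg in group 2, so the down-group effect alone puts Ca larger.
Cs > Ca: relative to Ca, both the across-period and down-group shifts push Cs's atomic radius up.
Tabulated atomic radius (pm): H 32, Be 102, N 71, Mg 139, Ca 171, Cs 232.
So from largest to smallest: Cs > Ca > Mg > Be > N > H.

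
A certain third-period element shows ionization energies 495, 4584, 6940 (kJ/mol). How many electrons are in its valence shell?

Look for the largest jump between consecutive ionization energies: IE2/IE1 ≈ 9.3, far larger than any earlier ratio.
That jump marks the point where a core electron is being removed. So the atom has 1 valence electron.

1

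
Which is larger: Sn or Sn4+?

Sn

Forming Sn4+ removes 4 electrons from Sn. Fewer electrons for the same nuclear charge means less shielding and a higher Z_eff on the remaining electrons.
A cation is smaller than its parent atom: Sn4+ < Sn.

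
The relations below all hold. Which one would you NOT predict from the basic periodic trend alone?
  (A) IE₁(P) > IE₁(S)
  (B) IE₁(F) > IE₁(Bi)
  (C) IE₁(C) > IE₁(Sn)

(A)

The general trend: first ionization energy increases across a period and decreases down a group.
(A) P (period 3, group 15) vs S (period 3, group 16): the stated order contradicts the simple trend.
(B) F (period 2, group 17) vs Bi (period 6, group 15): the stated order agrees with the simple trend.
(C) C (period 2, group 14) vs Sn (period 5, group 14): the stated order agrees with the simple trend.
The exception is (A): S (3p⁴) ionizes more easily than half-filled P (3p³) because the paired 3p electron in S is pushed out by e⁻–e⁻ repulsion.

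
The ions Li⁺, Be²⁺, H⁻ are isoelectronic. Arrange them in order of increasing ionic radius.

Be²⁺ < Li⁺ < H⁻

All of these have 2 electrons, so size is governed by nuclear charge alone: the more protons, the stronger the pull on the same electron cloud, and the smaller the ion.
Nuclear charges: Be²⁺ (Z=4), Li⁺ (Z=3), H⁻ (Z=1).
Smallest to largest: Be²⁺ < Li⁺ < H⁻.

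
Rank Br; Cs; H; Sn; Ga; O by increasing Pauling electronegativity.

Cs < Ga < Sn < H < Br < O

Atoms toward the upper right of the periodic table pull bonding electrons most strongly.
These span different periods and groups, so the two trends combine.
Ga > Cs: both effects reinforce here, so Ga is clearly the higher of the two.
Sn > Ga: period and group pull opposite ways; the across-period shift dominates (1.96 vs 1.81).
H > Sn: period and group pull opposite ways; the down-group shift dominates (2.20 vs 1.96).
Br > H: period and group pull opposite ways; the across-period shift dominates (2.96 vs 2.20).
O > Br: the two effects oppose for this pair; the down-group effect wins (3.44 vs 2.96).
Approximate values (Pauling): H 2.20, O 3.44, Ga 1.81, Br 2.96, Sn 1.96, Cs 0.79.
So from lowest to highest: Cs < Ga < Sn < H < Br < O.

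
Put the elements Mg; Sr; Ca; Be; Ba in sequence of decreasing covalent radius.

Radius decreases left→right (rising Z_eff, same n) and increases top→bottom (higher n).
All are in group 2, so atomic radius increases down the group.
So from largest to smallest: Ba > Sr > Ca > Mg > Be.

Ba > Sr > Ca > Mg > Be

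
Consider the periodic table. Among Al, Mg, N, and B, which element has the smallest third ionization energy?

Al

IE_3 is the cost of taking one more electron from the +2 cation: Al²⁺ still has 1 valence electron; Mg²⁺ is the bare [Ne] core; N²⁺ still has 3 valence electrons; B²⁺ still has 1 valence electron.
Breaking into a closed-shell core is much more expensive than removing a leftover valence electron — Mg has the largest IE_3 here.
Valence configurations: Al²⁺ [Ne]3s¹, N²⁺ [He]2s²2p¹, B²⁺ [He]2s¹.
Tabulated IE_3 (kJ/mol): Al 2745, Mg 7733, N 4578, B 3660.
Overall IE_3 order: Al < B < N < Mg.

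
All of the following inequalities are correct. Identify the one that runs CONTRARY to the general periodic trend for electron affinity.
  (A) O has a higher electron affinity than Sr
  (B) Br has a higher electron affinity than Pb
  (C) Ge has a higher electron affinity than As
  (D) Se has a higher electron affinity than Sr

(C)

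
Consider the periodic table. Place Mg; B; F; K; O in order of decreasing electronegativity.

Electronegativity increases across a period and decreases down a group, tracking effective nuclear charge and atomic size.
Here both period and group differ, so the two effects have to be weighed against each other.
Mg > K: relative to K, both the across-period and down-group shifts push Mg's electronegativity up.
B > Mg: relative to Mg, both the across-period and down-group shifts push B's electronegativity up.
O > B: O lies to the right of B in period 2, so the across-period effect alone puts O higher.
F > O: F lies to the right of O in period 2, so the across-period effect alone puts F higher.
For reference (Pauling): B 2.04, O 3.44, F 3.98, Mg 1.31, K 0.82.
So from highest to lowest: F > O > B > Mg > K.

F, O, B, Mg, K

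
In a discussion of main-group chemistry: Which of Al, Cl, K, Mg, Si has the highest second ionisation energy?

IE_2 is the cost of taking one more electron from the +1 cation: Al⁺ still has 2 valence electrons; Cl⁺ still has 6 valence electrons; K⁺ is the bare [Ar] core; Mg⁺ still has 1 valence electron; Si⁺ still has 3 valence electrons.
Pulling an electron out of a noble-gas core costs far more than removing a remaining valence electron, so K sits at the high end of IE_2.
Valence configurations: Al⁺ [Ne]3s², Cl⁺ [Ne]3s²3p⁴, Mg⁺ [Ne]3s¹, Si⁺ [Ne]3s²3p¹.
Si⁺ loses a lone 3p electron whereas Al⁺ must break into a filled 3s² pair, so IE_2(Al) > IE_2(Si) even though Si has the higher nuclear charge.
Approximate IE_2 values (kJ/mol): Al 1817, Cl 2298, K 3052, Mg 1451, Si 1577.
Hence IE_2: Mg < Si < Al < Cl < K.

K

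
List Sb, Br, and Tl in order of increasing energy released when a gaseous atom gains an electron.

Atoms with high Z_eff and room in the valence shell (especially the halogens) have the most exothermic electron affinities.
These span different periods and groups, so the two trends combine.
Sb > Tl: relative to Tl, both the across-period and down-group shifts push Sb's electron affinity up.
Br > Sb: relative to Sb, both the across-period and down-group shifts push Br's electron affinity up.
Approximate values (kJ/mol): Br 325, Sb 103, Tl 19.
So from lowest to highest: Tl < Sb < Br.

Tl < Sb < Br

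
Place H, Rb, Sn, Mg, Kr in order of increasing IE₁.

H is in period 1, group 1; Mg is in period 3, group 2; Kr is in period 4, group 18; Rb is in period 5, group 1; Sn is in period 5, group 14.
IE₁ increases left→right with effective nuclear charge and decreases top→bottom as the valence shell moves farther out.
Here both period and group differ, so the two effects have to be weighed against each other.
Sn > Rb: both are in period 5; the period trend gives Sn the larger value.
Mg > Sn: period and group pull opposite ways; the down-group shift dominates (738 vs 709 kJ/mol).
H > Mg: the two effects oppose for this pair; the down-group effect wins (1312 vs 738 kJ/mol).
Kr > H: period and group pull opposite ways; the across-period shift dominates (1351 vs 1312 kJ/mol).
Tabulated first ionization energy (kJ/mol): H 1312, Mg 738, Kr 1351, Rb 403, Sn 709.
So from lowest to highest: Rb < Sn < Mg < H < Kr.

Rb < Sn < Mg < H < Kr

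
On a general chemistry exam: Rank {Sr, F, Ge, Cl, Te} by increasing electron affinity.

Sr < Ge < Te < F < Cl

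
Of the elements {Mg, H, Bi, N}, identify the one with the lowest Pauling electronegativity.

H is in period 1, group 1; N is in period 2, group 15; Mg is in period 3, group 2; Bi is in period 6, group 15.
Electronegativity increases across a period and decreases down a group, tracking effective nuclear charge and atomic size.
Here both period and group differ, so the two effects have to be weighed against each other.
Bi > Mg: period and group pull opposite ways; the across-period shift dominates (2.02 vs 1.31).
H > Bi: the two effects oppose for this pair; the down-group effect wins (2.20 vs 2.02).
N > H: period and group pull opposite ways; the across-period shift dominates (3.04 vs 2.20).
Tabulated electronegativity (Pauling): H 2.20, N 3.04, Mg 1.31, Bi 2.02.
The lowest Pauling electronegativity among these belongs to Mg.

Mg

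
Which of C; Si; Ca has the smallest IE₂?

Ca

Consider each +1 ion: C⁺ still has 3 valence electrons; Si⁺ still has 3 valence electrons; Ca⁺ still has 1 valence electron.
All are still removing valence electrons, so compare the +1 ions as you would atoms: IE_2 generally rises across a period (higher Z_eff) and falls down a group (larger shell), subject to the usual subshell exceptions.
Valence configurations: C⁺ [He]2s²2p¹, Si⁺ [Ne]3s²3p¹, Ca⁺ [Ar]4s¹.
Tabulated IE_2 (kJ/mol): C 2353, Si 1577, Ca 1145.
Overall IE_2 order: Ca < Si < C.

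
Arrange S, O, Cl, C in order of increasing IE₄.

S < Cl < C < O

The fourth ionization energy removes an electron from the +3 ion. For each element: S³⁺ still has 3 valence electrons; O³⁺ still has 3 valence electrons; Cl³⁺ still has 4 valence electrons; C³⁺ still has 1 valence electron.
All are still removing valence electrons, so compare the +3 ions as you would atoms: IE_4 generally rises across a period (higher Z_eff) and falls down a group (larger shell), subject to the usual subshell exceptions.
Valence configurations: S³⁺ [Ne]3s²3p¹, O³⁺ [He]2s²2p¹, Cl³⁺ [Ne]3s²3p², C³⁺ [He]2s¹.
Tabulated IE_4 (kJ/mol): S 4556, O 7469, Cl 5159, C 6223.
Putting it together, IE_4: S < Cl < C < O.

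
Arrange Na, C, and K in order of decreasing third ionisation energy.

The third ionization energy removes an electron from the +2 ion. For each element: Na²⁺ is already 1 electron into the core; C²⁺ still has 2 valence electrons; K²⁺ is already 1 electron into the core.
Usually core removal costs more than valence removal, but here the competition is close: a tightly held n=2 valence electron can cost more to remove than an n=3 core electron, so the actual values have to decide it.
Approximate IE_3 values (kJ/mol): Na 6910, C 4620, K 4420.
Hence IE_3: K < C < Na.

Na > C > K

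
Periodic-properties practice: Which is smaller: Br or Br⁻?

Br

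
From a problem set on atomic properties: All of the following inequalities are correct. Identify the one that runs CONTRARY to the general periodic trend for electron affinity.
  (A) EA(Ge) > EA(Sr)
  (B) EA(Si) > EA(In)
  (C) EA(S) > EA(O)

(C)

The general trend: electron affinity increases across a period and decreases down a group.
(A) Ge (period 4, group 14) vs Sr (period 5, group 2): the stated order agrees with the simple trend.
(B) Si (period 3, group 14) vs In (period 5, group 13): the stated order agrees with the simple trend.
(C) S (period 3, group 16) vs O (period 2, group 16): the stated order contradicts the simple trend.
The exception is (C): the compact 2p subshell of O repels the added electron more than S's larger 3p does.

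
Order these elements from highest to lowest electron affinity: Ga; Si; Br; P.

Br > Si > P > Ga

Si is in period 3, group 14; P is in period 3, group 15; Ga is in period 4, group 13; Br is in period 4, group 17.
Atoms with high Z_eff and room in the valence shell (especially the halogens) have the most exothermic electron affinities.
Neither a single period nor a single group — weigh both effects.
P > Ga: relative to Ga, both the across-period and down-group shifts push P's electron affinity up.
Si > P: this pair runs against the simple trend — see the exception note.
Br > Si: period and group pull opposite ways; the across-period shift dominates (325 vs 134 kJ/mol).
Note the exception: Si has a higher electron affinity than P, contrary to the simple trend — adding an electron to P's half-filled 3p³ is unfavourable, so Si (3p²) has the more exothermic EA.
Approximate values (kJ/mol): Si 134, P 72, Ga 29, Br 325.
So from highest to lowest: Br > Si > P > Ga.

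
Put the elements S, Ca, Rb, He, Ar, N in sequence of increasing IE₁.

Rb, Ca, S, N, Ar, He

He is in period 1, group 18; N is in period 2, group 15; S is in period 3, group 16; Ar is in period 3, group 18; Ca is in period 4, group 2; Rb is in period 5, group 1.
Across a period the outer electron is held more tightly (higher IE₁); down a group it sits in a higher shell, more shielded, and comes off more easily.
Neither a single period nor a single group — weigh both effects.
Ca > Rb: both effects reinforce here, so Ca is clearly the higher of the two.
S > Ca: both effects reinforce here, so S is clearly the higher of the two.
N > S: the two effects oppose for this pair; the down-group effect wins (1402 vs 1000 kJ/mol).
Ar > N: the two effects oppose for this pair; the across-period effect wins (1521 vs 1402 kJ/mol).
He > Ar: they share group 18; the group trend gives He the larger value.
Tabulated first ionization energy (kJ/mol): He 2372, N 1402, S 1000, Ar 1521, Ca 590, Rb 403.
So from lowest to highest: Rb < Ca < S < N < Ar < He.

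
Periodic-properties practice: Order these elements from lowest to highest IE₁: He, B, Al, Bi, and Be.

He is in period 1, group 18; Be is in period 2, group 2; B is in period 2, group 13; Al is in period 3, group 13; Bi is in period 6, group 15.
Removing the outermost electron gets harder across a period and easier down a group.
These span different periods and groups, so the two trends combine.
Bi > Al: period and group pull opposite ways; the across-period shift dominates (703 vs 578 kJ/mol).
B > Bi: the two effects oppose for this pair; the down-group effect wins (801 vs 703 kJ/mol).
Be > B: this pair runs against the simple trend — see the exception note.
He > Be: both effects reinforce here, so He is clearly the higher of the two.
Note the exception: Be has a higher first ionization energy than B, contrary to the simple trend — removing B's lone 2p electron is easier than breaking Be's filled 2s².
Approximate values (kJ/mol): He 2372, Be 900, B 801, Al 578, Bi 703.
So from lowest to highest: Al < Bi < B < Be < He.

Al, Bi, B, Be, He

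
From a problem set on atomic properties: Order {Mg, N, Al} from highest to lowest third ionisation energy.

Mg > N > Al

Consider each +2 ion: Mg²⁺ is the bare [Ne] core; N²⁺ still has 3 valence electrons; Al²⁺ still has 1 valence electron.
Core electrons are held far more tightly than valence electrons, so Mg tops the IE_3 order.
Valence configurations: N²⁺ [He]2s²2p¹, Al²⁺ [Ne]3s¹.
Approximate IE_3 values (kJ/mol): Mg 7733, N 4578, Al 2745.
So the third ionization energies run Al < N < Mg.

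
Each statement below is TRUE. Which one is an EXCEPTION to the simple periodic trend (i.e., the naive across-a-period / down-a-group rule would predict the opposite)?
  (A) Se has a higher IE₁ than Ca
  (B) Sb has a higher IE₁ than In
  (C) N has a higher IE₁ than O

The general trend: IE₁ increases across a period and decreases down a group.
(A) Se (period 4, group 16) vs Ca (period 4, group 2): the stated order agrees with the simple trend.
(B) Sb (period 5, group 15) vs In (period 5, group 13): the stated order agrees with the simple trend.
(C) N (period 2, group 15) vs O (period 2, group 16): the stated order contradicts the simple trend.
The exception is (C): pairing an electron in O's 2p⁴ costs repulsion energy, so O ionizes more easily than half-filled N (2p³).

(C)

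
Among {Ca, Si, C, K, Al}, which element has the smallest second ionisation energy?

Ca

IE_2 is the cost of taking one more electron from the +1 cation: Ca⁺ still has 1 valence electron; Si⁺ still has 3 valence electrons; C⁺ still has 3 valence electrons; K⁺ is the bare [Ar] core; Al⁺ still has 2 valence electrons.
Pulling an electron out of a noble-gas core costs far more than removing a remaining valence electron, so K sits at the high end of IE_2.
Valence configurations: Ca⁺ [Ar]4s¹, Si⁺ [Ne]3s²3p¹, C⁺ [He]2s²2p¹, Al⁺ [Ne]3s².
Si⁺ loses a lone 3p electron whereas Al⁺ must break into a filled 3s² pair, so IE_2(Al) > IE_2(Si) even though Si has the higher nuclear charge.
Approximate IE_2 values (kJ/mol): Ca 1145, Si 1577, C 2353, K 3052, Al 1817.
So the second ionization energies run Ca < Si < Al < C < K.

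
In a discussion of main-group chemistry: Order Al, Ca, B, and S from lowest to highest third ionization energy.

Al < S < B < Ca

The third ionization energy removes an electron from the +2 ion. For each element: Al²⁺ still has 1 valence electron; Ca²⁺ is the bare [Ar] core; B²⁺ still has 1 valence electron; S²⁺ still has 4 valence electrons.
Breaking into a closed-shell core is much more expensive than removing a leftover valence electron — Ca has the largest IE_3 here.
Valence configurations: Al²⁺ [Ne]3s¹, B²⁺ [He]2s¹, S²⁺ [Ne]3s²3p².
Tabulated IE_3 (kJ/mol): Al 2745, Ca 4912, B 3660, S 3357.
Hence IE_3: Al < S < B < Ca.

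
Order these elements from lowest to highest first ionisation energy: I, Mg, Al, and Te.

Al < Mg < Te < I

Removing the outermost electron gets harder across a period and easier down a group.
These span different periods and groups, so the two trends combine.
Mg > Al: this pair runs against the simple trend — see the exception note.
Te > Mg: period and group pull opposite ways; the across-period shift dominates (869 vs 738 kJ/mol).
I > Te: both are in period 5; the period trend gives I the larger value.
Note the exception: Mg has a higher first ionization energy than Al, contrary to the simple trend — Al's single 3p electron is easier to remove than one from Mg's filled 3s².
Tabulated first ionization energy (kJ/mol): Mg 738, Al 578, Te 869, I 1008.
So from lowest to highest: Al < Mg < Te < I.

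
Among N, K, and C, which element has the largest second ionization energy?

K

After 1 electron has been removed, what remains? N⁺ still has 4 valence electrons; K⁺ is the bare [Ar] core; C⁺ still has 3 valence electrons.
Core electrons are held far more tightly than valence electrons, so K tops the IE_2 order.
Valence configurations: N⁺ [He]2s²2p², C⁺ [He]2s²2p¹.
Approximate IE_2 values (kJ/mol): N 2856, K 3052, C 2353.
Putting it together, IE_2: C < N < K.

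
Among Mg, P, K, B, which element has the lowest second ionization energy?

IE_2 is the cost of taking one more electron from the +1 cation: Mg⁺ still has 1 valence electron; P⁺ still has 4 valence electrons; K⁺ is the bare [Ar] core; B⁺ still has 2 valence electrons.
Core electrons are held far more tightly than valence electrons, so K tops the IE_2 order.
Valence configurations: Mg⁺ [Ne]3s¹, P⁺ [Ne]3s²3p², B⁺ [He]2s².
Tabulated IE_2 (kJ/mol): Mg 1451, P 1907, K 3052, B 2427.
Hence IE_2: Mg < P < B < K.

Mg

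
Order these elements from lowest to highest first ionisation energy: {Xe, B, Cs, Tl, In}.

Cs, In, Tl, B, Xe

B is in period 2, group 13; In is in period 5, group 13; Xe is in period 5, group 18; Cs is in period 6, group 1; Tl is in period 6, group 13.
IE₁ increases left→right with effective nuclear charge and decreases top→bottom as the valence shell moves farther out.
Here both period and group differ, so the two effects have to be weighed against each other.
In > Cs: both effects reinforce here, so In is clearly the higher of the two.
Tl > In: this pair runs against the simple trend — see the exception note.
B > Tl: they share group 13; the group trend gives B the larger value.
Xe > B: period and group pull opposite ways; the across-period shift dominates (1170 vs 801 kJ/mol).
Note the exception: Tl has a higher first ionization energy than In, contrary to the simple trend — relativistic 6s stabilisation and poor 4f/5d shielding distort the trend for the heavy p-block elements.
Approximate values (kJ/mol): B 801, In 558, Xe 1170, Cs 376, Tl 589.
So from lowest to highest: Cs < In < Tl < B < Xe.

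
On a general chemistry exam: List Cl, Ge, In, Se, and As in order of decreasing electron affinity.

Cl, Se, Ge, As, In

EA tends to increase across a period and decrease down a group, though the pattern is less regular than for IE or radius.
These span different periods and groups, so the two trends combine.
As > In: both effects reinforce here, so As is clearly the higher of the two.
Ge > As: this pair runs against the simple trend — see the exception note.
Se > Ge: both are in period 4; the period trend gives Se the larger value.
Cl > Se: relative to Se, both the across-period and down-group shifts push Cl's electron affinity up.
Note the exception: Ge has a higher electron affinity than As, contrary to the simple trend — adding an electron to As's half-filled 4p³ is unfavourable, so Ge (4p²) has the more exothermic EA.
For reference (kJ/mol): Cl 349, Ge 119, As 78, Se 195, In 29.
So from highest to lowest: Cl > Se > Ge > As > In.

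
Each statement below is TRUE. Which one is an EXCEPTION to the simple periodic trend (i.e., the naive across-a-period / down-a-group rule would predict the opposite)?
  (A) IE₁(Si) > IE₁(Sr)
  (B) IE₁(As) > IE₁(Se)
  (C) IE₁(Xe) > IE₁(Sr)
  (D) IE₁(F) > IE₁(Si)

The general trend: first ionization energy increases across a period and decreases down a group.
(A) Si (period 3, group 14) vs Sr (period 5, group 2): the stated order agrees with the simple trend.
(B) As (period 4, group 15) vs Se (period 4, group 16): the stated order contradicts the simple trend.
(C) Xe (period 5, group 18) vs Sr (period 5, group 2): the stated order agrees with the simple trend.
(D) F (period 2, group 17) vs Si (period 3, group 14): the stated order agrees with the simple trend.
The exception is (B): Se (4p⁴) ionizes more easily than half-filled As (4p³).

(B)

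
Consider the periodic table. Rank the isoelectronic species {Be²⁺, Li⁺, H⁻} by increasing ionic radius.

All of these have 2 electrons, so size is governed by nuclear charge alone: the more protons, the stronger the pull on the same electron cloud, and the smaller the ion.
Nuclear charges: Be²⁺ (Z=4), Li⁺ (Z=3), H⁻ (Z=1).
Smallest to largest: Be²⁺ < Li⁺ < H⁻.

Be²⁺ < Li⁺ < H⁻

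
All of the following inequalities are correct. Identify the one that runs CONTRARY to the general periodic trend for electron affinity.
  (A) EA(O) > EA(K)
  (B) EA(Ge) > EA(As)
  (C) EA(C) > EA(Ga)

(B)

The general trend: electron affinity increases across a period and decreases down a group.
(A) O (period 2, group 16) vs K (period 4, group 1): the stated order agrees with the simple trend.
(B) Ge (period 4, group 14) vs As (period 4, group 15): the stated order contradicts the simple trend.
(C) C (period 2, group 14) vs Ga (period 4, group 13): the stated order agrees with the simple trend.
The exception is (B): adding an electron to As's half-filled 4p³ is unfavourable, so Ge (4p²) has the more exothermic EA.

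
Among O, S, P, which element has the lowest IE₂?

P

Consider each +1 ion: O⁺ still has 5 valence electrons; S⁺ still has 5 valence electrons; P⁺ still has 4 valence electrons.
All are still removing valence electrons, so compare the +1 ions as you would atoms: IE_2 generally rises across a period (higher Z_eff) and falls down a group (larger shell), subject to the usual subshell exceptions.
Valence configurations: O⁺ [He]2s²2p³, S⁺ [Ne]3s²3p³, P⁺ [Ne]3s²3p².
Tabulated IE_2 (kJ/mol): O 3388, S 2252, P 1907.
Hence IE_2: P < S < O.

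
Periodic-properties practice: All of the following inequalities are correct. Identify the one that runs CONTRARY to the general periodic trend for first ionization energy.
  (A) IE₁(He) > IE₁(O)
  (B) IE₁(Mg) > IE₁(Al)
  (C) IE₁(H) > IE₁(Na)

(B)

The general trend: first ionization energy increases across a period and decreases down a group.
(A) He (period 1, group 18) vs O (period 2, group 16): the stated order agrees with the simple trend.
(B) Mg (period 3, group 2) vs Al (period 3, group 13): the stated order contradicts the simple trend.
(C) H (period 1, group 1) vs Na (period 3, group 1): the stated order agrees with the simple trend.
The exception is (B): Al's single 3p electron is easier to remove than one from Mg's filled 3s².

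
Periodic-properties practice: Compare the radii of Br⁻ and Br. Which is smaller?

Forming Br⁻ adds 1 electron to Br. More electron–electron repulsion in the same shell, with unchanged nuclear charge, lets the cloud expand.
An anion is larger than its parent atom: Br⁻ > Br.

Br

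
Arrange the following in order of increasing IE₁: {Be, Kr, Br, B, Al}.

Al < B < Be < Br < Kr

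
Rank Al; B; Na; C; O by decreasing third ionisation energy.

Na > O > C > B > Al

IE_3 is the cost of taking one more electron from the +2 cation: Al²⁺ still has 1 valence electron; B²⁺ still has 1 valence electron; Na²⁺ is already 1 electron into the core; C²⁺ still has 2 valence electrons; O²⁺ still has 4 valence electrons.
Breaking into a closed-shell core is much more expensive than removing a leftover valence electron — Na has the largest IE_3 here.
Valence configurations: Al²⁺ [Ne]3s¹, B²⁺ [He]2s¹, C²⁺ [He]2s², O²⁺ [He]2s²2p².
Tabulated IE_3 (kJ/mol): Al 2745, B 3660, Na 6910, C 4620, O 5300.
Putting it together, IE_3: Al < B < C < O < Na.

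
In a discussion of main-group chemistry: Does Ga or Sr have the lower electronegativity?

Atoms toward the upper right of the periodic table pull bonding electrons most strongly.
Neither a single period nor a single group — weigh both effects.
Ga > Sr: relative to Sr, both the across-period and down-group shifts push Ga's electronegativity up.
For reference (Pauling): Ga 1.81, Sr 0.95.
So Sr has the lower electronegativity (Sr < Ga).

Sr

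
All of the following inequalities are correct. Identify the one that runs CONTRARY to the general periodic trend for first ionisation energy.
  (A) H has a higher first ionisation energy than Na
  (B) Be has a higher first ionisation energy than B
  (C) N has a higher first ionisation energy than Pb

The general trend: first ionisation energy increases across a period and decreases down a group.
(A) H (period 1, group 1) vs Na (period 3, group 1): the stated order agrees with the simple trend.
(B) Be (period 2, group 2) vs B (period 2, group 13): the stated order contradicts the simple trend.
(C) N (period 2, group 15) vs Pb (period 6, group 14): the stated order agrees with the simple trend.
The exception is (B): removing B's lone 2p electron is easier than breaking Be's filled 2s².

(B)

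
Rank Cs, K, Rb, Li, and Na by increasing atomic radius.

Li is in period 2, group 1; Na is in period 3, group 1; K is in period 4, group 1; Rb is in period 5, group 1; Cs is in period 6, group 1.
Across a period the added protons contract the valence shell; down a group each new principal shell makes the atom larger.
All are in group 1, so atomic radius increases down the group.
So from smallest to largest: Li < Na < K < Rb < Cs.

Li < Na < K < Rb < Cs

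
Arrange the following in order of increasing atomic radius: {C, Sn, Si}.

C < Si < Sn

C is in period 2, group 14; Si is in period 3, group 14; Sn is in period 5, group 14.
Across a period the added protons contract the valence shell; down a group each new principal shell makes the atom larger.
All are in group 14, so atomic radius increases down the group.
So from smallest to largest: C < Si < Sn.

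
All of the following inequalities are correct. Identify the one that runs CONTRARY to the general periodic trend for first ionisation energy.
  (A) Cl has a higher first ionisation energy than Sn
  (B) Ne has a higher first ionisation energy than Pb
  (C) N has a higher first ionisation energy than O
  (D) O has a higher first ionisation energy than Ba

The general trend: first ionisation energy increases across a period and decreases down a group.
(A) Cl (period 3, group 17) vs Sn (period 5, group 14): the stated order agrees with the simple trend.
(B) Ne (period 2, group 18) vs Pb (period 6, group 14): the stated order agrees with the simple trend.
(C) N (period 2, group 15) vs O (period 2, group 16): the stated order contradicts the simple trend.
(D) O (period 2, group 16) vs Ba (period 6, group 2): the stated order agrees with the simple trend.
The exception is (C): pairing an electron in O's 2p⁴ costs repulsion energy, so O ionizes more easily than half-filled N (2p³).

(C)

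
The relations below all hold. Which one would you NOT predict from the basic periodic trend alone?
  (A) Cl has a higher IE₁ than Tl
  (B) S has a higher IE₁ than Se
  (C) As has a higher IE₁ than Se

(C)

The general trend: IE₁ increases across a period and decreases down a group.
(A) Cl (period 3, group 17) vs Tl (period 6, group 13): the stated order agrees with the simple trend.
(B) S (period 3, group 16) vs Se (period 4, group 16): the stated order agrees with the simple trend.
(C) As (period 4, group 15) vs Se (period 4, group 16): the stated order contradicts the simple trend.
The exception is (C): Se (4p⁴) ionizes more easily than half-filled As (4p³).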